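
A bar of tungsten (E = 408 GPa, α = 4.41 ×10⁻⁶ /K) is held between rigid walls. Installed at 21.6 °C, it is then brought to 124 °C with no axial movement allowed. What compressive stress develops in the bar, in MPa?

184 MPa

ΔT = 102.4 K. Constrained thermal stress σ = E·α·ΔT = 408.0×10³ MPa × 4.41×10⁻⁶ × 102.4 = 184 MPa (compressive).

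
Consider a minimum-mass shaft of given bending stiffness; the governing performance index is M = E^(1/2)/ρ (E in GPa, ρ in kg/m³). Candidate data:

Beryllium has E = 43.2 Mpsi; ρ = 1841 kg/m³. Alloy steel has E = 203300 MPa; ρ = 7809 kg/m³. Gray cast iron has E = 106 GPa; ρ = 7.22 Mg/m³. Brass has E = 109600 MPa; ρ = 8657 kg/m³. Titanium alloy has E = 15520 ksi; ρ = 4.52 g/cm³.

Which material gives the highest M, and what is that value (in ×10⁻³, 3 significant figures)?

Normalizing units and computing the index:
  beryllium: E = 297.9 GPa, ρ = 1841 kg/m³
  alloy steel: E = 203.3 GPa, ρ = 7809 kg/m³
  gray cast iron: E = 106.0 GPa, ρ = 7220 kg/m³
  brass: E = 109.6 GPa, ρ = 8657 kg/m³
  titanium alloy: E = 107.0 GPa, ρ = 4520 kg/m³
  beryllium: M = 9.37×10⁻³
  titanium alloy: M = 2.29×10⁻³
  alloy steel: M = 1.83×10⁻³
  gray cast iron: M = 1.43×10⁻³
  brass: M = 1.21×10⁻³
Beryllium ranks first.

beryllium, M = 9.37×10⁻³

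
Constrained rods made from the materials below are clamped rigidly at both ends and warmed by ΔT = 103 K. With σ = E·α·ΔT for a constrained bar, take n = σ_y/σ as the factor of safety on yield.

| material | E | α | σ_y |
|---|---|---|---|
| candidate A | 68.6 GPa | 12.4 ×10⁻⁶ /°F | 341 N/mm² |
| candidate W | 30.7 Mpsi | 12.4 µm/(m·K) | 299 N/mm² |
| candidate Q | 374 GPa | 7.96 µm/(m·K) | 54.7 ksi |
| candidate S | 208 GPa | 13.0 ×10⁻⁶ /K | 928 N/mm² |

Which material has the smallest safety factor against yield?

candidate W

In consistent units (E in GPa, α in ×10⁻⁶/K, σ_y in MPa):
  candidate A: E = 68.60, α = 22.3, σ_y = 341.0 → σ = 158 MPa, n = 2.16
  candidate W: E = 211.7, α = 12.4, σ_y = 299.0 → σ = 270 MPa, n = 1.11
  candidate Q: E = 374.0, α = 7.96, σ_y = 377.1 → σ = 307 MPa, n = 1.23
  candidate S: E = 208.0, α = 13.0, σ_y = 928.0 → σ = 279 MPa, n = 3.33
Smallest n: candidate W with n = 1.11.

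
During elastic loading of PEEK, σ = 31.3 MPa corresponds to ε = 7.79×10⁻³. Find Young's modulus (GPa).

E = σ/ε = 31.3 MPa / 7.79×10⁻³ = 4018 MPa = 4.02 GPa.

4.02 GPa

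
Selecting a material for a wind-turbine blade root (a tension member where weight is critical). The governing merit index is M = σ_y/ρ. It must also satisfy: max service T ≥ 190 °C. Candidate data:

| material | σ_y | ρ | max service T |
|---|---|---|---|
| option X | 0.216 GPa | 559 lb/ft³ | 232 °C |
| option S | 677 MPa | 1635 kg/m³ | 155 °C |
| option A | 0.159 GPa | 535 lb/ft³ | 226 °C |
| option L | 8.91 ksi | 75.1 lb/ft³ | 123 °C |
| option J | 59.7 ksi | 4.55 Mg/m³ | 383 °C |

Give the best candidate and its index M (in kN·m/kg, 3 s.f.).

Screen on constraints: max service T ≥ 190 °C. Survivors: option X, option A, option J.
After converting to SI:
  option X: σ_y = 216.0 MPa, ρ = 8954 kg/m³
  option A: σ_y = 159.0 MPa, ρ = 8570 kg/m³
  option J: σ_y = 411.6 MPa, ρ = 4550 kg/m³
  option J: M = 90.5 kN·m/kg
  option X: M = 24.1 kN·m/kg
  option A: M = 18.6 kN·m/kg
Highest index: option J.

option J, M = 90.5 kN·m/kg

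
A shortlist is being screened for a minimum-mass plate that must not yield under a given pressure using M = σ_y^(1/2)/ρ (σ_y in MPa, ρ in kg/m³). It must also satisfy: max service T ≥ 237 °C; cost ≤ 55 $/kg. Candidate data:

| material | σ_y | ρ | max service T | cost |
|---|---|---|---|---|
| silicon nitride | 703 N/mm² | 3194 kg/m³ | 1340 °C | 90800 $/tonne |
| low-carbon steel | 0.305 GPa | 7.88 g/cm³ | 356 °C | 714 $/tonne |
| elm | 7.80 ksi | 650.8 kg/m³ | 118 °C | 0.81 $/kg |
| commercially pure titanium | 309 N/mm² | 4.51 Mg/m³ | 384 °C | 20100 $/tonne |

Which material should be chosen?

commercially pure titanium

Screen on constraints: max service T ≥ 237 °C; cost ≤ 55 $/kg. Survivors: low-carbon steel, commercially pure titanium.
Putting every candidate on a common basis:
  low-carbon steel: σ_y = 305.0 MPa, ρ = 7880 kg/m³
  commercially pure titanium: σ_y = 309.0 MPa, ρ = 4510 kg/m³
  commercially pure titanium: M = 3.90×10⁻³
  low-carbon steel: M = 2.22×10⁻³
Highest index: commercially pure titanium.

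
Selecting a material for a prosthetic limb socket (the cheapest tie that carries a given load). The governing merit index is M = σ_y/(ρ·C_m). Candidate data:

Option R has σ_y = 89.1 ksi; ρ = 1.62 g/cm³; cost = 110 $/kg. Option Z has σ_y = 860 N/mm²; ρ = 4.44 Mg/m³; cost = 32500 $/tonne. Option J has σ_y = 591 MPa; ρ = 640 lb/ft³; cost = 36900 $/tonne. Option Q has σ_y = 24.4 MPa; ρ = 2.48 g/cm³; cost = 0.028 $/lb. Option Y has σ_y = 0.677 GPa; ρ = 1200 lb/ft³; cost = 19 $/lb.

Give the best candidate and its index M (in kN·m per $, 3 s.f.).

Convert each candidate to consistent units, then evaluate M:
  option R: σ_y = 614.3 MPa, ρ = 1620 kg/m³, cost = 110.0 $/kg
  option Z: σ_y = 860.0 MPa, ρ = 4440 kg/m³, cost = 32.50 $/kg
  option J: σ_y = 591.0 MPa, ρ = 10250 kg/m³, cost = 36.90 $/kg
  option Q: σ_y = 24.40 MPa, ρ = 2480 kg/m³, cost = 0.06173 $/kg
  option Y: σ_y = 677.0 MPa, ρ = 19220 kg/m³, cost = 41.89 $/kg
  option Q: M = 159 kN·m per $
  option Z: M = 5.96 kN·m per $
  option R: M = 3.45 kN·m per $
  option J: M = 1.56 kN·m per $
  option Y: M = 0.841 kN·m per $
The maximum is for option Q.

option Q, M = 159 kN·m per $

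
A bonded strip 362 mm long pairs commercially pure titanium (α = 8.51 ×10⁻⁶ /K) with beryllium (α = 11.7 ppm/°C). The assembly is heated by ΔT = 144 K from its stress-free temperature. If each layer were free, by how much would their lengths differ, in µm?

Δα = |8.51 − 11.7|×10⁻⁶/K = 3.19×10⁻⁶/K.
ΔL_mismatch = Δα·L·ΔT = 3.19×10⁻⁶ × 362.0 mm × 144.0 K = 166 µm.

166 µm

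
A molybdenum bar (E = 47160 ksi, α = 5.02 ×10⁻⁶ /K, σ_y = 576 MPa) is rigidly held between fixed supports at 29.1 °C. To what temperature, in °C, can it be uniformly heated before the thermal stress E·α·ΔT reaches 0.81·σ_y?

E = 47160 ksi = 325.2 GPa.
E·α·ΔT = 466.6 MPa ⇒ ΔT = 466.6 / (325.2×10³ × 5.02×10⁻⁶) = 285.8 K.
T = 29.1 + 285.8 = 314.9 °C.

315 °C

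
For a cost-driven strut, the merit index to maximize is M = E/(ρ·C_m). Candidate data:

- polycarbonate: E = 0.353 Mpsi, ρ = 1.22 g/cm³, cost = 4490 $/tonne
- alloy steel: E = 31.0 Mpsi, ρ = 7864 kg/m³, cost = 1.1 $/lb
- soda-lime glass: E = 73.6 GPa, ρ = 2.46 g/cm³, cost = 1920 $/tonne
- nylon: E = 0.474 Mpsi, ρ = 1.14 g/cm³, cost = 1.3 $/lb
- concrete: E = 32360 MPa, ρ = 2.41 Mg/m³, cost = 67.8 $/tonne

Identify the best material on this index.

After converting to SI:
  polycarbonate: E = 2.434 GPa, ρ = 1220 kg/m³, cost = 4.490 $/kg
  alloy steel: E = 213.7 GPa, ρ = 7864 kg/m³, cost = 2.425 $/kg
  soda-lime glass: E = 73.60 GPa, ρ = 2460 kg/m³, cost = 1.920 $/kg
  nylon: E = 3.268 GPa, ρ = 1140 kg/m³, cost = 2.866 $/kg
  concrete: E = 32.36 GPa, ρ = 2410 kg/m³, cost = 0.06780 $/kg
  concrete: M = 198 MN·m per $
  soda-lime glass: M = 15.6 MN·m per $
  alloy steel: M = 11.2 MN·m per $
  nylon: M = 1.00 MN·m per $
  polycarbonate: M = 0.444 MN·m per $
Concrete ranks first.

concrete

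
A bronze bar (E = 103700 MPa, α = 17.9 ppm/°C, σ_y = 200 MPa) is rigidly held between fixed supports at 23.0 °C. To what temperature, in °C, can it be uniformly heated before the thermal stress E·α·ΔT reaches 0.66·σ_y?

94.1 °C

E = 103700 MPa = 103.7 GPa.
E·α·ΔT = 132.0 MPa ⇒ ΔT = 132.0 / (103.7×10³ × 17.9×10⁻⁶) = 71.11 K.
T = 23.0 + 71.11 = 94.11 °C.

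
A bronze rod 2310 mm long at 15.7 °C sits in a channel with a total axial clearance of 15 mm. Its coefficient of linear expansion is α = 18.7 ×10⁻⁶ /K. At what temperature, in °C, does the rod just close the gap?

363 °C

α·L₀·ΔT = 15.0 mm ⇒ ΔT = 15.0 / (18.7×10⁻⁶ × 2310.0) = 347.2 K.
T = 15.7 + 347.2 = 362.9 °C.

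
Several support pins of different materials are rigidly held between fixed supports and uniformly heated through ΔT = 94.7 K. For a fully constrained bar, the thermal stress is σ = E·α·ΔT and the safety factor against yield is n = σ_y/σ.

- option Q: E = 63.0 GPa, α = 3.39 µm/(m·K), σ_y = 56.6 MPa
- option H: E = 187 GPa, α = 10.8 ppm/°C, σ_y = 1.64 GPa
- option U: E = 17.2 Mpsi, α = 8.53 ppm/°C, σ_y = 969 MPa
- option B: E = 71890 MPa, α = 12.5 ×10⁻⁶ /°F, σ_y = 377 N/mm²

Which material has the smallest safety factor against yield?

option B

With everything in SI (GPa, ×10⁻⁶/K, MPa):
  option Q: E = 63.00, α = 3.39, σ_y = 56.60 → σ = 20.2 MPa, n = 2.80
  option H: E = 187.0, α = 10.8, σ_y = 1640 → σ = 191 MPa, n = 8.57
  option U: E = 118.6, α = 8.53, σ_y = 969.0 → σ = 95.8 MPa, n = 10.1
  option B: E = 71.89, α = 22.5, σ_y = 377.0 → σ = 153 MPa, n = 2.46
Option B has the lowest safety factor, n = 2.46.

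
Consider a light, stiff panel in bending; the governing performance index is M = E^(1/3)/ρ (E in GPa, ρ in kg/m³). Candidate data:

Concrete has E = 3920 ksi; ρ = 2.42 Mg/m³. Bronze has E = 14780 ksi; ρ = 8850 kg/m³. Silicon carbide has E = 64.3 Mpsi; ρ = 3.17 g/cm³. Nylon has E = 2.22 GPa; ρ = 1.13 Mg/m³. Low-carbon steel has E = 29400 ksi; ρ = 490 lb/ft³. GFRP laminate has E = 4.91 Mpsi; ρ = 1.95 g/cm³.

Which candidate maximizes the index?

After converting to SI:
  concrete: E = 27.03 GPa, ρ = 2420 kg/m³
  bronze: E = 101.9 GPa, ρ = 8850 kg/m³
  silicon carbide: E = 443.3 GPa, ρ = 3170 kg/m³
  nylon: E = 2.220 GPa, ρ = 1130 kg/m³
  low-carbon steel: E = 202.7 GPa, ρ = 7849 kg/m³
  GFRP laminate: E = 33.85 GPa, ρ = 1950 kg/m³
  silicon carbide: M = 2.41×10⁻³
  GFRP laminate: M = 1.66×10⁻³
  concrete: M = 1.24×10⁻³
  nylon: M = 1.15×10⁻³
  low-carbon steel: M = 0.748×10⁻³
  bronze: M = 0.528×10⁻³
Silicon carbide has the largest M.

silicon carbide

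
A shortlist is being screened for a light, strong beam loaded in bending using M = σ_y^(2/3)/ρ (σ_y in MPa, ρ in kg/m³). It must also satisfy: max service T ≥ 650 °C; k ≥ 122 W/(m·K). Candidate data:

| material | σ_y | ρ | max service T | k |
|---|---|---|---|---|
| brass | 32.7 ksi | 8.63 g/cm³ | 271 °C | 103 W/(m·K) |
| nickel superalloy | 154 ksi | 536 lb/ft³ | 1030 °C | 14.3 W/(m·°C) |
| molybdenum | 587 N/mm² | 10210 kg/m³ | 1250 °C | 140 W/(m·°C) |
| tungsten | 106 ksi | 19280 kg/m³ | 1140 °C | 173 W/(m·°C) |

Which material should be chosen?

Screen on constraints: max service T ≥ 650 °C; k ≥ 122 W/(m·K). Survivors: molybdenum, tungsten.
Putting every candidate on a common basis:
  molybdenum: σ_y = 587.0 MPa, ρ = 10210 kg/m³
  tungsten: σ_y = 730.8 MPa, ρ = 19280 kg/m³
  molybdenum: M = 6.87×10⁻³
  tungsten: M = 4.21×10⁻³
Highest index: molybdenum.

molybdenum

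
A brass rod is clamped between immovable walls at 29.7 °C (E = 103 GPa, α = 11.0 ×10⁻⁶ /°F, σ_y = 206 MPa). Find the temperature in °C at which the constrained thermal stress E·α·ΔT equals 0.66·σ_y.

α = 11.0×10⁻⁶/°F × 9/5 = 19.8×10⁻⁶/K.
E·α·ΔT = 136.0 MPa ⇒ ΔT = 136.0 / (103.0×10³ × 19.8×10⁻⁶) = 66.67 K.
T = 29.7 + 66.67 = 96.37 °C.

96.4 °C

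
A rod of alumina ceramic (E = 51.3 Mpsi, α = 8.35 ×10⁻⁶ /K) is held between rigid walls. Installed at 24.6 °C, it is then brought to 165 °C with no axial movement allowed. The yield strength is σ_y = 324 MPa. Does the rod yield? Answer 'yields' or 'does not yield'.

yields

E = 51.3 Mpsi = 353.7 GPa.
ΔT = 140.4 K. Constrained thermal stress σ = E·α·ΔT = 353.7×10³ MPa × 8.35×10⁻⁶ × 140.4 = 415 MPa (compressive).
Compare to σ_y = 324 MPa: σ ≥ σ_y, so it yields.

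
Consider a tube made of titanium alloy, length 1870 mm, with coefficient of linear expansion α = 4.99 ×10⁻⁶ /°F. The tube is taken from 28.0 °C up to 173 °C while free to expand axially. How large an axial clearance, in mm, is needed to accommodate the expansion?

2.44 mm

Convert α: 4.99×10⁻⁶/°F × (9/5) = 8.98×10⁻⁶/K.
ΔT = 173 − 28.0 = 145.0 K.
ΔL = α·L₀·ΔT = 8.98×10⁻⁶ × 1870 mm × 145.0 K = 2.44 mm.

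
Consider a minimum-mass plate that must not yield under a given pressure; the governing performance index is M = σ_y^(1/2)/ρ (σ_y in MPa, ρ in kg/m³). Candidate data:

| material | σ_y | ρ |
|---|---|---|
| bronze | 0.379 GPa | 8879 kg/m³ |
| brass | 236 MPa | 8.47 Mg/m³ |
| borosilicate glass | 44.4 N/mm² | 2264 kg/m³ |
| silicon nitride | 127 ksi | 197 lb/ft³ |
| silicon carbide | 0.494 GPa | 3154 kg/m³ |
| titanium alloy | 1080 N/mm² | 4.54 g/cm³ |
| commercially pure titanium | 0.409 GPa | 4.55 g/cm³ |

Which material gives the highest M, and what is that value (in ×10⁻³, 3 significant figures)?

After converting to SI:
  bronze: σ_y = 379.0 MPa, ρ = 8879 kg/m³
  brass: σ_y = 236.0 MPa, ρ = 8470 kg/m³
  borosilicate glass: σ_y = 44.40 MPa, ρ = 2264 kg/m³
  silicon nitride: σ_y = 875.6 MPa, ρ = 3156 kg/m³
  silicon carbide: σ_y = 494.0 MPa, ρ = 3154 kg/m³
  titanium alloy: σ_y = 1080 MPa, ρ = 4540 kg/m³
  commercially pure titanium: σ_y = 409.0 MPa, ρ = 4550 kg/m³
  silicon nitride: M = 9.38×10⁻³
  titanium alloy: M = 7.24×10⁻³
  silicon carbide: M = 7.05×10⁻³
  commercially pure titanium: M = 4.44×10⁻³
  borosilicate glass: M = 2.94×10⁻³
  bronze: M = 2.19×10⁻³
  brass: M = 1.81×10⁻³
Silicon nitride has the largest M.

silicon nitride, M = 9.38×10⁻³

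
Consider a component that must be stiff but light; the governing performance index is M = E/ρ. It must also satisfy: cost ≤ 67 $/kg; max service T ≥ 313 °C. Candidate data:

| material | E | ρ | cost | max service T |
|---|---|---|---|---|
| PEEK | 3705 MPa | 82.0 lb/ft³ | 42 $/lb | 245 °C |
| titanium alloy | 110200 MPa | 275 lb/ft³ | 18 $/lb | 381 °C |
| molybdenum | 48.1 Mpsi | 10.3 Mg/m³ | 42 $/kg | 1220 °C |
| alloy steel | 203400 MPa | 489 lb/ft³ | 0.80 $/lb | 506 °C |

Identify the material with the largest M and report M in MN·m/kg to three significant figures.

molybdenum, M = 32.2 MN·m/kg

Screen on constraints: cost ≤ 67 $/kg; max service T ≥ 313 °C. Survivors: titanium alloy, molybdenum, alloy steel.
Putting every candidate on a common basis:
  titanium alloy: E = 110.2 GPa, ρ = 4405 kg/m³
  molybdenum: E = 331.6 GPa, ρ = 10300 kg/m³
  alloy steel: E = 203.4 GPa, ρ = 7833 kg/m³
  molybdenum: M = 32.2 MN·m/kg
  alloy steel: M = 26.0 MN·m/kg
  titanium alloy: M = 25.0 MN·m/kg
Molybdenum ranks first.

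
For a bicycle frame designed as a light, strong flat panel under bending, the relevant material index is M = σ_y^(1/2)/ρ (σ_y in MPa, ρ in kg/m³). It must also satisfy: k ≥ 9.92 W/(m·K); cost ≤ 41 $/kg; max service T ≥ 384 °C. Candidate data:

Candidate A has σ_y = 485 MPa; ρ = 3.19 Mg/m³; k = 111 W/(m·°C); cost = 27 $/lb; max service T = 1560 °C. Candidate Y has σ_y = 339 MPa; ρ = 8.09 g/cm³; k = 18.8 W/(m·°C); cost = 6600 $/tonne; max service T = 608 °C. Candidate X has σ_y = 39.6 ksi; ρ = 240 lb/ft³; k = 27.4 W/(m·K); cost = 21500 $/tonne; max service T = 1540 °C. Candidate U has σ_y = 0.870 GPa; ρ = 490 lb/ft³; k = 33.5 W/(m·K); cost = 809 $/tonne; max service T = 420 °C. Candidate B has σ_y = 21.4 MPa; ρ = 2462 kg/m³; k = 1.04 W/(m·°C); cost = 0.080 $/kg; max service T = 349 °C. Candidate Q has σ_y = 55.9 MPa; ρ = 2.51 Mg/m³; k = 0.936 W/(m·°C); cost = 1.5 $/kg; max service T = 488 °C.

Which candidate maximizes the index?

candidate X

Screen on constraints: k ≥ 9.92 W/(m·K); cost ≤ 41 $/kg; max service T ≥ 384 °C. Survivors: candidate Y, candidate X, candidate U.
Convert each candidate to consistent units, then evaluate M:
  candidate Y: σ_y = 339.0 MPa, ρ = 8090 kg/m³
  candidate X: σ_y = 273.0 MPa, ρ = 3844 kg/m³
  candidate U: σ_y = 870.0 MPa, ρ = 7849 kg/m³
  candidate X: M = 4.30×10⁻³
  candidate U: M = 3.76×10⁻³
  candidate Y: M = 2.28×10⁻³
Highest index: candidate X.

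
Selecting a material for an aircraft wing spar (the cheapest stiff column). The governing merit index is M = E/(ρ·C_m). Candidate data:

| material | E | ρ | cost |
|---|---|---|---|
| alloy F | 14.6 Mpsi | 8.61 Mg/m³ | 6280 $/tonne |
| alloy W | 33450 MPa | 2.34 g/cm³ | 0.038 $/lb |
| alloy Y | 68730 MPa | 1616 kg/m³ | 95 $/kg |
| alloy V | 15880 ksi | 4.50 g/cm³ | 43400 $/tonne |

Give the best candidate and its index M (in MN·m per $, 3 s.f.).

alloy W, M = 171 MN·m per $

In SI units:
  alloy F: E = 100.7 GPa, ρ = 8610 kg/m³, cost = 6.280 $/kg
  alloy W: E = 33.45 GPa, ρ = 2340 kg/m³, cost = 0.08377 $/kg
  alloy Y: E = 68.73 GPa, ρ = 1616 kg/m³, cost = 95.00 $/kg
  alloy V: E = 109.5 GPa, ρ = 4500 kg/m³, cost = 43.40 $/kg
  alloy W: M = 171 MN·m per $
  alloy F: M = 1.86 MN·m per $
  alloy V: M = 0.561 MN·m per $
  alloy Y: M = 0.448 MN·m per $
Alloy W ranks first.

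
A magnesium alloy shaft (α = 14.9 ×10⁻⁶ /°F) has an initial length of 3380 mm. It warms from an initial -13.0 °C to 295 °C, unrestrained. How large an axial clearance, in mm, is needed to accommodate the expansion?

27.9 mm

Convert α: 14.9×10⁻⁶/°F × (9/5) = 26.8×10⁻⁶/K.
ΔT = 295 − (-13.0) = 308.0 K.
ΔL = α·L₀·ΔT = 26.8×10⁻⁶ × 3380 mm × 308.0 K = 27.9 mm.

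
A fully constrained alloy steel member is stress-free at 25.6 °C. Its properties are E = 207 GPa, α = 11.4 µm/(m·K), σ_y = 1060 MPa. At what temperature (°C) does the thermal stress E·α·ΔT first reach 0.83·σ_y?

E·α·ΔT = 879.8 MPa ⇒ ΔT = 879.8 / (207.0×10³ × 11.4×10⁻⁶) = 372.8 K.
T = 25.6 + 372.8 = 398.4 °C.

398 °C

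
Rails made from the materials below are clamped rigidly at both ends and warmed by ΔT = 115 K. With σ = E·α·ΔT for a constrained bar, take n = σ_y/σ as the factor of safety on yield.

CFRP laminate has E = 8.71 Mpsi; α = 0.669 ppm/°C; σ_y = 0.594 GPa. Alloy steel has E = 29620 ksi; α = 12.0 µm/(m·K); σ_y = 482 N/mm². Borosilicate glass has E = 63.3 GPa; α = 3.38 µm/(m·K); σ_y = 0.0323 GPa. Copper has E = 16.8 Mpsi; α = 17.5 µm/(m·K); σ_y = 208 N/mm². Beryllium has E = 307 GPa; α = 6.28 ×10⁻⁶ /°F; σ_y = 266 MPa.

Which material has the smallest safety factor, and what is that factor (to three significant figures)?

beryllium, n = 0.667

Converting E to GPa, α to ×10⁻⁶/K, σ_y to MPa, then σ and n for each:
  CFRP laminate: E = 60.05, α = 0.669, σ_y = 594.0 → σ = 4.62 MPa, n = 129
  alloy steel: E = 204.2, α = 12.0, σ_y = 482.0 → σ = 282 MPa, n = 1.71
  borosilicate glass: E = 63.30, α = 3.38, σ_y = 32.30 → σ = 24.6 MPa, n = 1.31
  copper: E = 115.8, α = 17.5, σ_y = 208.0 → σ = 233 MPa, n = 0.892
  beryllium: E = 307.0, α = 11.3, σ_y = 266.0 → σ = 399 MPa, n = 0.667
Beryllium has the lowest safety factor, n = 0.667.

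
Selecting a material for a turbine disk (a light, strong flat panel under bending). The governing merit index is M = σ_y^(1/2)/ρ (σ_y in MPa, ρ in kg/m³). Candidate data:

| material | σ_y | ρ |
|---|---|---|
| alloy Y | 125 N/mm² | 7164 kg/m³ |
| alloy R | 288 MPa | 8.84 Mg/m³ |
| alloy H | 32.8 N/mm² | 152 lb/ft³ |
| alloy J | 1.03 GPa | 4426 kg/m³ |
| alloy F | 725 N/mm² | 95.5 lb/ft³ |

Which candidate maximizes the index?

alloy F

Convert each candidate to consistent units, then evaluate M:
  alloy Y: σ_y = 125.0 MPa, ρ = 7164 kg/m³
  alloy R: σ_y = 288.0 MPa, ρ = 8840 kg/m³
  alloy H: σ_y = 32.80 MPa, ρ = 2435 kg/m³
  alloy J: σ_y = 1030 MPa, ρ = 4426 kg/m³
  alloy F: σ_y = 725.0 MPa, ρ = 1530 kg/m³
  alloy F: M = 17.6×10⁻³
  alloy J: M = 7.25×10⁻³
  alloy H: M = 2.35×10⁻³
  alloy R: M = 1.92×10⁻³
  alloy Y: M = 1.56×10⁻³
The maximum is for alloy F.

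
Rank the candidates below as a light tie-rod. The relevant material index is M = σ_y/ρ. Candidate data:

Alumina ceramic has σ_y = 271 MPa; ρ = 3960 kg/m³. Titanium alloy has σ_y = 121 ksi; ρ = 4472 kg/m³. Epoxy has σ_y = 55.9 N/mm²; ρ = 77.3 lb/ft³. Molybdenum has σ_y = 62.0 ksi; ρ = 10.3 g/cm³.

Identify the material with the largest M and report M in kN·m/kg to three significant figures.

titanium alloy, M = 187 kN·m/kg

Normalizing units and computing the index:
  alumina ceramic: σ_y = 271.0 MPa, ρ = 3960 kg/m³
  titanium alloy: σ_y = 834.3 MPa, ρ = 4472 kg/m³
  epoxy: σ_y = 55.90 MPa, ρ = 1238 kg/m³
  molybdenum: σ_y = 427.5 MPa, ρ = 10300 kg/m³
  titanium alloy: M = 187 kN·m/kg
  alumina ceramic: M = 68.4 kN·m/kg
  epoxy: M = 45.1 kN·m/kg
  molybdenum: M = 41.5 kN·m/kg
Highest index: titanium alloy.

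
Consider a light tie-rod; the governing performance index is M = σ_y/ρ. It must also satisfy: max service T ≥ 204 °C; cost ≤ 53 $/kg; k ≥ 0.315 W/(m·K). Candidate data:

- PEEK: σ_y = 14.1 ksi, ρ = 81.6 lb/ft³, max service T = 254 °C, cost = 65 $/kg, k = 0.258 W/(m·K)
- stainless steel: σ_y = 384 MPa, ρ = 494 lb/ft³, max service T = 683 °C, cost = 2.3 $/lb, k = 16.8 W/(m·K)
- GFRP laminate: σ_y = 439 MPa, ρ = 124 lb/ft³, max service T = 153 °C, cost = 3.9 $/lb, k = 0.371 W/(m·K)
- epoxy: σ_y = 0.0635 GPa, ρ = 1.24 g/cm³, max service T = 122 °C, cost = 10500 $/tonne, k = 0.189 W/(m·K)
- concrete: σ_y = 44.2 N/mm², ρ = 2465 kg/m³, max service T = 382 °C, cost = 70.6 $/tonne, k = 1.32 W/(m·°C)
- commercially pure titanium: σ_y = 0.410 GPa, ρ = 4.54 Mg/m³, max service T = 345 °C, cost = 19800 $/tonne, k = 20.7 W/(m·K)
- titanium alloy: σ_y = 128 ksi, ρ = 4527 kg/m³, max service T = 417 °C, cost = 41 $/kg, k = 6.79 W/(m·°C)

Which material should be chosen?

Screen on constraints: max service T ≥ 204 °C; cost ≤ 53 $/kg; k ≥ 0.315 W/(m·K). Survivors: stainless steel, concrete, commercially pure titanium, titanium alloy.
Putting every candidate on a common basis:
  stainless steel: σ_y = 384.0 MPa, ρ = 7913 kg/m³
  concrete: σ_y = 44.20 MPa, ρ = 2465 kg/m³
  commercially pure titanium: σ_y = 410.0 MPa, ρ = 4540 kg/m³
  titanium alloy: σ_y = 882.5 MPa, ρ = 4527 kg/m³
  titanium alloy: M = 195 kN·m/kg
  commercially pure titanium: M = 90.3 kN·m/kg
  stainless steel: M = 48.5 kN·m/kg
  concrete: M = 17.9 kN·m/kg
Titanium alloy ranks first.

titanium alloy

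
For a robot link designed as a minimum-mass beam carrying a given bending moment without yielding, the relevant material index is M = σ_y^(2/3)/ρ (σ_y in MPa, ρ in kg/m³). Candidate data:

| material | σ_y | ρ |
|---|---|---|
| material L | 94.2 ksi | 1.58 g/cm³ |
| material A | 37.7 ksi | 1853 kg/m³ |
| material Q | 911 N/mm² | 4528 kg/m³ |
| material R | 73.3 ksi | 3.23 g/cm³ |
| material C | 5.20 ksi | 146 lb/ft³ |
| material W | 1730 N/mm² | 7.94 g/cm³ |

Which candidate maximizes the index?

After converting to SI:
  material L: σ_y = 649.5 MPa, ρ = 1580 kg/m³
  material A: σ_y = 259.9 MPa, ρ = 1853 kg/m³
  material Q: σ_y = 911.0 MPa, ρ = 4528 kg/m³
  material R: σ_y = 505.4 MPa, ρ = 3230 kg/m³
  material C: σ_y = 35.85 MPa, ρ = 2339 kg/m³
  material W: σ_y = 1730 MPa, ρ = 7940 kg/m³
  material L: M = 47.5×10⁻³
  material A: M = 22.0×10⁻³
  material Q: M = 20.8×10⁻³
  material R: M = 19.6×10⁻³
  material W: M = 18.2×10⁻³
  material C: M = 4.65×10⁻³
Material L ranks first.

material L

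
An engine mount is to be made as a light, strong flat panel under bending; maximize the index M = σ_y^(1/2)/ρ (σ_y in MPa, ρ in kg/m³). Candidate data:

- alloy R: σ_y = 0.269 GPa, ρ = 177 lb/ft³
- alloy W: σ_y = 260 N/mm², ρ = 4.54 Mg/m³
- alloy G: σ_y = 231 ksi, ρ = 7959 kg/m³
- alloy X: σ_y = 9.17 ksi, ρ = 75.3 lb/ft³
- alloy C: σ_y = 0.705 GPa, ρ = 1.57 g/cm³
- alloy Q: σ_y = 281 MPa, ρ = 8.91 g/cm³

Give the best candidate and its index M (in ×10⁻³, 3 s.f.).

After converting to SI:
  alloy R: σ_y = 269.0 MPa, ρ = 2835 kg/m³
  alloy W: σ_y = 260.0 MPa, ρ = 4540 kg/m³
  alloy G: σ_y = 1593 MPa, ρ = 7959 kg/m³
  alloy X: σ_y = 63.22 MPa, ρ = 1206 kg/m³
  alloy C: σ_y = 705.0 MPa, ρ = 1570 kg/m³
  alloy Q: σ_y = 281.0 MPa, ρ = 8910 kg/m³
  alloy C: M = 16.9×10⁻³
  alloy X: M = 6.59×10⁻³
  alloy R: M = 5.78×10⁻³
  alloy G: M = 5.01×10⁻³
  alloy W: M = 3.55×10⁻³
  alloy Q: M = 1.88×10⁻³
The maximum is for alloy C.

alloy C, M = 16.9×10⁻³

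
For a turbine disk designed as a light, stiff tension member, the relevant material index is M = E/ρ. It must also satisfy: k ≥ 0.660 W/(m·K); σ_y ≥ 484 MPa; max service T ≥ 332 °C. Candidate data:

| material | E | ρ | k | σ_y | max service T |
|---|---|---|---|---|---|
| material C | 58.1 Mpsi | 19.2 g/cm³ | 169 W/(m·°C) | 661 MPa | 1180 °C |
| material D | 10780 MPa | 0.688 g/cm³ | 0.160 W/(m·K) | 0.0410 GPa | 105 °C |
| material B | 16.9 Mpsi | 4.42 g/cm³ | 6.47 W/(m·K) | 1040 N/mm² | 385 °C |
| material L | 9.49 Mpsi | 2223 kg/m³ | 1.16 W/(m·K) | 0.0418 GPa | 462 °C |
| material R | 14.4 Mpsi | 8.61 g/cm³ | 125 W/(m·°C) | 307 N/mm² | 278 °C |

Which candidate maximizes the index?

material B

Screen on constraints: k ≥ 0.660 W/(m·K); σ_y ≥ 484 MPa; max service T ≥ 332 °C. Survivors: material C, material B.
In SI units:
  material C: E = 400.6 GPa, ρ = 19200 kg/m³
  material B: E = 116.5 GPa, ρ = 4420 kg/m³
  material B: M = 26.4 MN·m/kg
  material C: M = 20.9 MN·m/kg
The maximum is for material B.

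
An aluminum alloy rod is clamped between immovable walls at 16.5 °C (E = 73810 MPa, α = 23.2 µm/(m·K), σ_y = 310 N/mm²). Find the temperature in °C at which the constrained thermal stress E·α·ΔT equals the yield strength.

E = 73810 MPa = 73.81 GPa.
σ_y = 310 N/mm² = 310.0 MPa.
E·α·ΔT = 310.0 MPa ⇒ ΔT = 310.0 / (73.81×10³ × 23.2×10⁻⁶) = 181.0 K.
T = 16.5 + 181.0 = 197.5 °C.

198 °C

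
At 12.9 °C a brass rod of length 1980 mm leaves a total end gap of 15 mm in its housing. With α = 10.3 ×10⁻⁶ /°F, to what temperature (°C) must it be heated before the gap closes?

α = 10.3×10⁻⁶/°F × 9/5 = 18.5×10⁻⁶/K.
α·L₀·ΔT = 15.0 mm ⇒ ΔT = 15.0 / (18.5×10⁻⁶ × 1980.0) = 408.6 K.
T = 12.9 + 408.6 = 421.5 °C.

422 °C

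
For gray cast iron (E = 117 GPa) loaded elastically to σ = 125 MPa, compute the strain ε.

1.07×10⁻³

ε = σ/E = 125 / 117000 = 1.07×10⁻³.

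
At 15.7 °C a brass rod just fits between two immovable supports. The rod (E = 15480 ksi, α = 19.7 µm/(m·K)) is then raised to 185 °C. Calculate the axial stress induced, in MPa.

356 MPa

E = 15480 ksi = 106.7 GPa.
ΔT = 169.3 K. Constrained thermal stress σ = E·α·ΔT = 106.7×10³ MPa × 19.7×10⁻⁶ × 169.3 = 356 MPa (compressive).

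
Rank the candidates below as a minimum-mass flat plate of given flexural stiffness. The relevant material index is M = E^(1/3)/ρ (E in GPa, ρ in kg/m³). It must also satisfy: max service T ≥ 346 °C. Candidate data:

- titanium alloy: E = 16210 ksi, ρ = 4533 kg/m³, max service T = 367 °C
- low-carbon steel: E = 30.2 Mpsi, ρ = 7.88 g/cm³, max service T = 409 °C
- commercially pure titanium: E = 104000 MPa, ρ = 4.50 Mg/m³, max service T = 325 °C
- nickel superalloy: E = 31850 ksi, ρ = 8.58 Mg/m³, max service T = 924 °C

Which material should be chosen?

titanium alloy

Screen on constraints: max service T ≥ 346 °C. Survivors: titanium alloy, low-carbon steel, nickel superalloy.
After converting to SI:
  titanium alloy: E = 111.8 GPa, ρ = 4533 kg/m³
  low-carbon steel: E = 208.2 GPa, ρ = 7880 kg/m³
  nickel superalloy: E = 219.6 GPa, ρ = 8580 kg/m³
  titanium alloy: M = 1.06×10⁻³
  low-carbon steel: M = 0.752×10⁻³
  nickel superalloy: M = 0.703×10⁻³
The maximum is for titanium alloy.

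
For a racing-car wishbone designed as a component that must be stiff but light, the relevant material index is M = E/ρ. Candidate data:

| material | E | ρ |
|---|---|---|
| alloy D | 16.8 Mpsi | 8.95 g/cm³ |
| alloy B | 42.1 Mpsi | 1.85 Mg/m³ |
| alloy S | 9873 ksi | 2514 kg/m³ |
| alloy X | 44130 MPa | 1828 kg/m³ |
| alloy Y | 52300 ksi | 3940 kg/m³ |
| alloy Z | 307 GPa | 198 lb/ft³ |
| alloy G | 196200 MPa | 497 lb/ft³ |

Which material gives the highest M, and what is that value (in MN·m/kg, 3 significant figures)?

After converting to SI:
  alloy D: E = 115.8 GPa, ρ = 8950 kg/m³
  alloy B: E = 290.3 GPa, ρ = 1850 kg/m³
  alloy S: E = 68.07 GPa, ρ = 2514 kg/m³
  alloy X: E = 44.13 GPa, ρ = 1828 kg/m³
  alloy Y: E = 360.6 GPa, ρ = 3940 kg/m³
  alloy Z: E = 307.0 GPa, ρ = 3172 kg/m³
  alloy G: E = 196.2 GPa, ρ = 7961 kg/m³
  alloy B: M = 157 MN·m/kg
  alloy Z: M = 96.8 MN·m/kg
  alloy Y: M = 91.5 MN·m/kg
  alloy S: M = 27.1 MN·m/kg
  alloy G: M = 24.6 MN·m/kg
  alloy X: M = 24.1 MN·m/kg
  alloy D: M = 12.9 MN·m/kg
The maximum is for alloy B.

alloy B, M = 157 MN·m/kg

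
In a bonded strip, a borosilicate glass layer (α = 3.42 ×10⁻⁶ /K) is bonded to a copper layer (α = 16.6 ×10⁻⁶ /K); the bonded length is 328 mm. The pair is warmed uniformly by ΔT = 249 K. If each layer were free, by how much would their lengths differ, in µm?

Δα = |3.42 − 16.6|×10⁻⁶/K = 13.2×10⁻⁶/K.
ΔL_mismatch = Δα·L·ΔT = 13.2×10⁻⁶ × 328.0 mm × 249.0 K = 1080 µm.

1080 µm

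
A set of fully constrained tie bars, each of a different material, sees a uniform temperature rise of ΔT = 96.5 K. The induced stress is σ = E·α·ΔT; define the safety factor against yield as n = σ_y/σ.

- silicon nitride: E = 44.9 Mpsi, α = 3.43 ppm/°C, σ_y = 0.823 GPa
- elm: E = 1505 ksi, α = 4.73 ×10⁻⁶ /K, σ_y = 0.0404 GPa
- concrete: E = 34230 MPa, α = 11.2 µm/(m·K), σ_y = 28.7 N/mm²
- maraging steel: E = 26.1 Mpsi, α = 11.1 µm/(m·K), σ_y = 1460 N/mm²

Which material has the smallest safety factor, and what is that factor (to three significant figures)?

Converting E to GPa, α to ×10⁻⁶/K, σ_y to MPa, then σ and n for each:
  silicon nitride: E = 309.6, α = 3.43, σ_y = 823.0 → σ = 102 MPa, n = 8.03
  elm: E = 10.38, α = 4.73, σ_y = 40.40 → σ = 4.74 MPa, n = 8.53
  concrete: E = 34.23, α = 11.2, σ_y = 28.70 → σ = 37.0 MPa, n = 0.776
  maraging steel: E = 180.0, α = 11.1, σ_y = 1460 → σ = 193 MPa, n = 7.57
The minimum is concrete at n = 0.776.

concrete, n = 0.776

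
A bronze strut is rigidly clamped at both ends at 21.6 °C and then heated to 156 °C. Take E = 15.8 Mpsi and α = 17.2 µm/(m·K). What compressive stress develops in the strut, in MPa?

252 MPa

E = 15.8 Mpsi = 108.9 GPa.
ΔT = 134.4 K. Constrained thermal stress σ = E·α·ΔT = 108.9×10³ MPa × 17.2×10⁻⁶ × 134.4 = 252 MPa (compressive).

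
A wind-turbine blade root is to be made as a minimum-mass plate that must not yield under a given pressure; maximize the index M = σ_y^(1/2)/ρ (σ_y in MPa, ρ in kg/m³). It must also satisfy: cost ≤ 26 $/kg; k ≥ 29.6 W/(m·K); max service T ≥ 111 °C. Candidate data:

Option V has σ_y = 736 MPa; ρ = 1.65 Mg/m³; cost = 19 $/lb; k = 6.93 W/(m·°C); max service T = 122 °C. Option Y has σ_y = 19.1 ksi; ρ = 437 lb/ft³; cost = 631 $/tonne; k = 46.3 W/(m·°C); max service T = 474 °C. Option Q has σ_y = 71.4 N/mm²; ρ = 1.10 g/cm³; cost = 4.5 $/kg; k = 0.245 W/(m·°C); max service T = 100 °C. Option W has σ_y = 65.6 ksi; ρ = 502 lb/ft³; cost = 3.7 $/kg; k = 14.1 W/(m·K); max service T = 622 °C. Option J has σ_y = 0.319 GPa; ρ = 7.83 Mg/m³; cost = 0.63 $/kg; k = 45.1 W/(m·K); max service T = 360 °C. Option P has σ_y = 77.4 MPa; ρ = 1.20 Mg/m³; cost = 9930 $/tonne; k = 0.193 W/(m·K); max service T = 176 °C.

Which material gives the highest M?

option J

Screen on constraints: cost ≤ 26 $/kg; k ≥ 29.6 W/(m·K); max service T ≥ 111 °C. Survivors: option Y, option J.
In SI units:
  option Y: σ_y = 131.7 MPa, ρ = 7000 kg/m³
  option J: σ_y = 319.0 MPa, ρ = 7830 kg/m³
  option J: M = 2.28×10⁻³
  option Y: M = 1.64×10⁻³
Option J ranks first.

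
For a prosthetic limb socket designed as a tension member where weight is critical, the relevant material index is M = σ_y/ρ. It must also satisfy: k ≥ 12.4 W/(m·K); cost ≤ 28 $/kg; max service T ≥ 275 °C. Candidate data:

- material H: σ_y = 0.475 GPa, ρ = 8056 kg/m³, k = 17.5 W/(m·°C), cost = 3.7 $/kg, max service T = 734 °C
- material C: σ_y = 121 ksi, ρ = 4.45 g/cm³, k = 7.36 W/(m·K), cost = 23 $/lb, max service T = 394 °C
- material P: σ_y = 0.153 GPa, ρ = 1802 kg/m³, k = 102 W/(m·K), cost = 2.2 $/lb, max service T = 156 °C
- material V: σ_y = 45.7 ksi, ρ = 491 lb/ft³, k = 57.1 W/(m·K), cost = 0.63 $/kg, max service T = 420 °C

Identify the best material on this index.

material H

Screen on constraints: k ≥ 12.4 W/(m·K); cost ≤ 28 $/kg; max service T ≥ 275 °C. Survivors: material H, material V.
After converting to SI:
  material H: σ_y = 475.0 MPa, ρ = 8056 kg/m³
  material V: σ_y = 315.1 MPa, ρ = 7865 kg/m³
  material H: M = 59.0 kN·m/kg
  material V: M = 40.1 kN·m/kg
Highest index: material H.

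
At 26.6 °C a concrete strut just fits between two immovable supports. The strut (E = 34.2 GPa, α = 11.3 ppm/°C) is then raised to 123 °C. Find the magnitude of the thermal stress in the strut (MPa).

ΔT = 96.40 K. Constrained thermal stress σ = E·α·ΔT = 34.20×10³ MPa × 11.3×10⁻⁶ × 96.40 = 37.3 MPa (compressive).

37.3 MPa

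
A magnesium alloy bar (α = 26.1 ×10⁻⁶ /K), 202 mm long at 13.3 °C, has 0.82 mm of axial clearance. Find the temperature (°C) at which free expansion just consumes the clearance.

169 °C

α·L₀·ΔT = 0.82 mm ⇒ ΔT = 0.82 / (26.1×10⁻⁶ × 202.0) = 155.5 K.
T = 13.3 + 155.5 = 168.8 °C.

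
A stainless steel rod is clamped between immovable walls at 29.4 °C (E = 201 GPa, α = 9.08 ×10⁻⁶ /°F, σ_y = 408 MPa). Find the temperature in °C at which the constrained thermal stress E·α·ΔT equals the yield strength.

α = 9.08×10⁻⁶/°F × 9/5 = 16.3×10⁻⁶/K.
E·α·ΔT = 408.0 MPa ⇒ ΔT = 408.0 / (201.0×10³ × 16.3×10⁻⁶) = 124.2 K.
T = 29.4 + 124.2 = 153.6 °C.

154 °C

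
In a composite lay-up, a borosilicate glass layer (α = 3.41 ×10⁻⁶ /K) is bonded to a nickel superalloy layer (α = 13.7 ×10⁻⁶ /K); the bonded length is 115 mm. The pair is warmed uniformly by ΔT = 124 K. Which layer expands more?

α(borosilicate glass) = 3.41×10⁻⁶/K vs α(nickel superalloy) = 13.7×10⁻⁶/K.
Higher α expands more for the same ΔT: nickel superalloy.

nickel superalloy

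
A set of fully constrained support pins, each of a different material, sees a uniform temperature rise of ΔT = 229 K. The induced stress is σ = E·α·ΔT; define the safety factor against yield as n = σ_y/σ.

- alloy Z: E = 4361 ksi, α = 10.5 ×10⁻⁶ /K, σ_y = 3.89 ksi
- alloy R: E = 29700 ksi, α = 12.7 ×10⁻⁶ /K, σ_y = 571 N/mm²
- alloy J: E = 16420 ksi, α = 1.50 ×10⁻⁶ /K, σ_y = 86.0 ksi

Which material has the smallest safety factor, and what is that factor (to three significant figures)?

Per material, after unit conversion:
  alloy Z: E = 30.07, α = 10.5, σ_y = 26.82 → σ = 72.3 MPa, n = 0.371
  alloy R: E = 204.8, α = 12.7, σ_y = 571.0 → σ = 596 MPa, n = 0.959
  alloy J: E = 113.2, α = 1.50, σ_y = 592.9 → σ = 38.9 MPa, n = 15.2
Smallest n: alloy Z with n = 0.371.

alloy Z, n = 0.371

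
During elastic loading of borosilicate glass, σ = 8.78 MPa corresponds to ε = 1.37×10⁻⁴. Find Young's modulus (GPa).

E = σ/ε = 8.78 MPa / 1.37×10⁻⁴ = 64090 MPa = 64.1 GPa.

64.1 GPa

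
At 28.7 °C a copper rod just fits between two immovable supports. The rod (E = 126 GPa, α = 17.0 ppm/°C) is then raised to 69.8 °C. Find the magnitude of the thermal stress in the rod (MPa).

88.0 MPa

ΔT = 41.10 K. Constrained thermal stress σ = E·α·ΔT = 126.0×10³ MPa × 17.0×10⁻⁶ × 41.10 = 88.0 MPa (compressive).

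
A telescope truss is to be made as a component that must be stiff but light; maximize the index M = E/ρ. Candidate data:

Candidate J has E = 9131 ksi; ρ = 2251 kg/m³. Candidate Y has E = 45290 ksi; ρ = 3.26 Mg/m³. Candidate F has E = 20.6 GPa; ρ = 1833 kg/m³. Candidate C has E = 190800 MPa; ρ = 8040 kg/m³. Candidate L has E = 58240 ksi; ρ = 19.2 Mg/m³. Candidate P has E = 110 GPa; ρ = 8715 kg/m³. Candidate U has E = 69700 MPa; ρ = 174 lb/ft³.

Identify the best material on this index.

candidate Y

In SI units:
  candidate J: E = 62.96 GPa, ρ = 2251 kg/m³
  candidate Y: E = 312.3 GPa, ρ = 3260 kg/m³
  candidate F: E = 20.60 GPa, ρ = 1833 kg/m³
  candidate C: E = 190.8 GPa, ρ = 8040 kg/m³
  candidate L: E = 401.6 GPa, ρ = 19200 kg/m³
  candidate P: E = 110.0 GPa, ρ = 8715 kg/m³
  candidate U: E = 69.70 GPa, ρ = 2787 kg/m³
  candidate Y: M = 95.8 MN·m/kg
  candidate J: M = 28.0 MN·m/kg
  candidate U: M = 25.0 MN·m/kg
  candidate C: M = 23.7 MN·m/kg
  candidate L: M = 20.9 MN·m/kg
  candidate P: M = 12.6 MN·m/kg
  candidate F: M = 11.2 MN·m/kg
Candidate Y ranks first.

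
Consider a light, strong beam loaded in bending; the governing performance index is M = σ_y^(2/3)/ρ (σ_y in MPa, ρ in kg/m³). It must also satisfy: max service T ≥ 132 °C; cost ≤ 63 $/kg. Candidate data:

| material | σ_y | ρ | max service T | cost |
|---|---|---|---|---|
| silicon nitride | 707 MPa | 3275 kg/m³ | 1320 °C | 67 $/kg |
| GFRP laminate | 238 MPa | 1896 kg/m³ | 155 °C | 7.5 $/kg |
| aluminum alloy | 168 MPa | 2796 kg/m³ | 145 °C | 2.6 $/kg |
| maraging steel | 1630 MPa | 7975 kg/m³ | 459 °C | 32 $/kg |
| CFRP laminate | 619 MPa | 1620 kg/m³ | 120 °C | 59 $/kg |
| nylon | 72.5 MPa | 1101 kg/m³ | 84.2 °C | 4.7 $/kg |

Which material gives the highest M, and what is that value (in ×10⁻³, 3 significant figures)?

Screen on constraints: max service T ≥ 132 °C; cost ≤ 63 $/kg. Survivors: GFRP laminate, aluminum alloy, maraging steel.
Computing M directly (units already consistent):
  GFRP laminate: M = 20.3×10⁻³
  maraging steel: M = 17.4×10⁻³
  aluminum alloy: M = 10.9×10⁻³
GFRP laminate ranks first.

GFRP laminate, M = 20.3×10⁻³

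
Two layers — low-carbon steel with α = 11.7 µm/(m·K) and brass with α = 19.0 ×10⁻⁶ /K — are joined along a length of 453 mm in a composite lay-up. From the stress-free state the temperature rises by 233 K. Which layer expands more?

α(low-carbon steel) = 11.7×10⁻⁶/K vs α(brass) = 19.0×10⁻⁶/K.
Higher α expands more for the same ΔT: brass.

brass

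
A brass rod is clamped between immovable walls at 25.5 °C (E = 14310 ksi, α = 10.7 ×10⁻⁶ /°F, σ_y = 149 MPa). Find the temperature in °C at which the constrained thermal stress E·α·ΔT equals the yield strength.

E = 14310 ksi = 98.66 GPa.
α = 10.7×10⁻⁶/°F × 9/5 = 19.3×10⁻⁶/K.
E·α·ΔT = 149.0 MPa ⇒ ΔT = 149.0 / (98.66×10³ × 19.3×10⁻⁶) = 78.41 K.
T = 25.5 + 78.41 = 103.9 °C.

104 °C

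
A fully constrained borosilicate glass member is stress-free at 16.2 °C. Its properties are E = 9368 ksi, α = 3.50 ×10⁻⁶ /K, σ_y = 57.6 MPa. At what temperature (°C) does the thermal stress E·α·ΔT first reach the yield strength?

E = 9368 ksi = 64.59 GPa.
E·α·ΔT = 57.60 MPa ⇒ ΔT = 57.60 / (64.59×10³ × 3.50×10⁻⁶) = 254.8 K.
T = 16.2 + 254.8 = 271.0 °C.

271 °C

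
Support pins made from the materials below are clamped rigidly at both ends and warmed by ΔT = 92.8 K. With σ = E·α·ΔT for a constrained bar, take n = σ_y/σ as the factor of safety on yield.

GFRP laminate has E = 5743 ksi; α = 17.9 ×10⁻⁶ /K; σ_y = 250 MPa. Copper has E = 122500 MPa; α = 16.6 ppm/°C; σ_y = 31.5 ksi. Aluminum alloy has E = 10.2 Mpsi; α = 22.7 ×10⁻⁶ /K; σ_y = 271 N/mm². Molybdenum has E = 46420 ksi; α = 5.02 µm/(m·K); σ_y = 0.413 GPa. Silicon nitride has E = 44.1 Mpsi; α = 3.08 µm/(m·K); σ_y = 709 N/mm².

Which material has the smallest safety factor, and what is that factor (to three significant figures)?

copper, n = 1.15

Converting E to GPa, α to ×10⁻⁶/K, σ_y to MPa, then σ and n for each:
  GFRP laminate: E = 39.60, α = 17.9, σ_y = 250.0 → σ = 65.8 MPa, n = 3.80
  copper: E = 122.5, α = 16.6, σ_y = 217.2 → σ = 189 MPa, n = 1.15
  aluminum alloy: E = 70.33, α = 22.7, σ_y = 271.0 → σ = 148 MPa, n = 1.83
  molybdenum: E = 320.1, α = 5.02, σ_y = 413.0 → σ = 149 MPa, n = 2.77
  silicon nitride: E = 304.1, α = 3.08, σ_y = 709.0 → σ = 86.9 MPa, n = 8.16
Smallest n: copper with n = 1.15.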